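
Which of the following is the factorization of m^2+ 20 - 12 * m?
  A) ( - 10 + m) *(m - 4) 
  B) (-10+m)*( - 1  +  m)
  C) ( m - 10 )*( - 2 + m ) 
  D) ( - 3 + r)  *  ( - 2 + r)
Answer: C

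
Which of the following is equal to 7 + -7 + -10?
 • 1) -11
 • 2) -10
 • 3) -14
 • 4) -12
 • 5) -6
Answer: 2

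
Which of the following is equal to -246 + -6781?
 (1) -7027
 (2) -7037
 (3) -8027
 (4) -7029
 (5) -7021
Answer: 1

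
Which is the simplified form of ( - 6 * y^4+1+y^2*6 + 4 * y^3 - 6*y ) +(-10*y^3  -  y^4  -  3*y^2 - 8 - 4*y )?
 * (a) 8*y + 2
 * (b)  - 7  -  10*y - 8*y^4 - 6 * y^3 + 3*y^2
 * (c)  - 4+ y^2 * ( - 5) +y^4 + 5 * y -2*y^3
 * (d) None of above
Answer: d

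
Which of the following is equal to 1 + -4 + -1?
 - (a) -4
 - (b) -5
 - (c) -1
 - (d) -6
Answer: a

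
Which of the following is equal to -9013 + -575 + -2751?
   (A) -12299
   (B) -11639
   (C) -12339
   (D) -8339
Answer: C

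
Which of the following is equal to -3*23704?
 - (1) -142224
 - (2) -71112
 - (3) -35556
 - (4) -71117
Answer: 2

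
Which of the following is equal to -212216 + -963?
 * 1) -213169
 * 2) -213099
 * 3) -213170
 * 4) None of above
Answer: 4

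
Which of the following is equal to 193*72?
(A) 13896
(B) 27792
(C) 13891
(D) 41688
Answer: A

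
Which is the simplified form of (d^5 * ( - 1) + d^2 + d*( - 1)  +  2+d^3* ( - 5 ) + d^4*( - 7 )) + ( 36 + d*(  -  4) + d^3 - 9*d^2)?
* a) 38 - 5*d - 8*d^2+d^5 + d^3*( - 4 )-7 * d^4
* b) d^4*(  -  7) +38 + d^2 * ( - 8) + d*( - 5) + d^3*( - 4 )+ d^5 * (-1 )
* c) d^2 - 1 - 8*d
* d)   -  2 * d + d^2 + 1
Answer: b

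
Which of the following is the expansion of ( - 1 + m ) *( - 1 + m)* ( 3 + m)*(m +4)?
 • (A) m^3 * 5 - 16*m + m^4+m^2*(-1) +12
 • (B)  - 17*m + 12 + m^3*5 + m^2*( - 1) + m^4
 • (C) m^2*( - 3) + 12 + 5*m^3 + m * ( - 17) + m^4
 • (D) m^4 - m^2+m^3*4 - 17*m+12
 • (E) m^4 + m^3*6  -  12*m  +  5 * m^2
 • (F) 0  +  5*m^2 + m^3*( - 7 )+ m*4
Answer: B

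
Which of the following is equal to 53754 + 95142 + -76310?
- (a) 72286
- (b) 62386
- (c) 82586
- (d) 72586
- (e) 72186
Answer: d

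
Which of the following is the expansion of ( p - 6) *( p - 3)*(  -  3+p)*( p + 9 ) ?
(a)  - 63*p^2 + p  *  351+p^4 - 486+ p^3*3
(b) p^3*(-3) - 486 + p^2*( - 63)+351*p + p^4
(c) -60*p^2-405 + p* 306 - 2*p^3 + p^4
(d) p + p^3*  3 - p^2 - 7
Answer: b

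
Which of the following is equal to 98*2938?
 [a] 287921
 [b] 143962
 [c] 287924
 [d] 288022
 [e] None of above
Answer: c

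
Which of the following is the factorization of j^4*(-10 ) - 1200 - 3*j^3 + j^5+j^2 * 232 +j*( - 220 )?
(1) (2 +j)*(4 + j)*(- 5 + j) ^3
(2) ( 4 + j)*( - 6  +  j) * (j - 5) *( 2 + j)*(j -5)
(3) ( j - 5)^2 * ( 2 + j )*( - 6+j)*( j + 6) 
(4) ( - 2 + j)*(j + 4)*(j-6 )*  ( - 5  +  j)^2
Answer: 2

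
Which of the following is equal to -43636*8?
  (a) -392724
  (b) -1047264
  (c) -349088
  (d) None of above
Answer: c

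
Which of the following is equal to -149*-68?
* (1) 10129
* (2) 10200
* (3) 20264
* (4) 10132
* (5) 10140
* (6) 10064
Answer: 4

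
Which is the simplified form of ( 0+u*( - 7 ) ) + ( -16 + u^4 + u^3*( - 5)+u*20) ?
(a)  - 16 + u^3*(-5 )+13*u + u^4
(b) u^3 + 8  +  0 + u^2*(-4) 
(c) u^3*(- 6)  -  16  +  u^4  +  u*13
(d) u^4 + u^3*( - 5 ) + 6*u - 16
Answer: a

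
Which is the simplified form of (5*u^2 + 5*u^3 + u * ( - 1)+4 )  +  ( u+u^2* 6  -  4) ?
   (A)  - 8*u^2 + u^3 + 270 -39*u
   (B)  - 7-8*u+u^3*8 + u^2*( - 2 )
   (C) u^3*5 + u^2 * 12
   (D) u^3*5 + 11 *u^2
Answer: D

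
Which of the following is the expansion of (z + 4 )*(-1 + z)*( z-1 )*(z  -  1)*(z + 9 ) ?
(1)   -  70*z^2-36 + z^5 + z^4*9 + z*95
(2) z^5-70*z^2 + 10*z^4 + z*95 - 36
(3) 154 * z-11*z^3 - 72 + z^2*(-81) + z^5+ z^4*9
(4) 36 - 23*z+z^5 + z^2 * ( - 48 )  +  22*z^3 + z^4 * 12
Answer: 2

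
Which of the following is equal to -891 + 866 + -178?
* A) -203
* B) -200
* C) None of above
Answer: A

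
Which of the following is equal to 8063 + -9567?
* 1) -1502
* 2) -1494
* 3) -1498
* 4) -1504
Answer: 4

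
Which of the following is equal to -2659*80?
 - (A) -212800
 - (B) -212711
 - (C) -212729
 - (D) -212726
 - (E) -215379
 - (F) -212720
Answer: F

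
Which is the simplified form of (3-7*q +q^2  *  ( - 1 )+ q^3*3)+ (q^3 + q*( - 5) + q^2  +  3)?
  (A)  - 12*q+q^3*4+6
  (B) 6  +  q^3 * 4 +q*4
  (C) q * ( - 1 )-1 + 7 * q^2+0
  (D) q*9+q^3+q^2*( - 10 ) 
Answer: A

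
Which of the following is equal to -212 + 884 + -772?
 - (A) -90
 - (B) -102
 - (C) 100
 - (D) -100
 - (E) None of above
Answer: D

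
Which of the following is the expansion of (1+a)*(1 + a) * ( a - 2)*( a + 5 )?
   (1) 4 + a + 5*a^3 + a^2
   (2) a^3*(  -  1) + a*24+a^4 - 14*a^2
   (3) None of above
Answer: 3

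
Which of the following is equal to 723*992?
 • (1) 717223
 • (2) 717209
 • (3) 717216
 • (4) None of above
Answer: 3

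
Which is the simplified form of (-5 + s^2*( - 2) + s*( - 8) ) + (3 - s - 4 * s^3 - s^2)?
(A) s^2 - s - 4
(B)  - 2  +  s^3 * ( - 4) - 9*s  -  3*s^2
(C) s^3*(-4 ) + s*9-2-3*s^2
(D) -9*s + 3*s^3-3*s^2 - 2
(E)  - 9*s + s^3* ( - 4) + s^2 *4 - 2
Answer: B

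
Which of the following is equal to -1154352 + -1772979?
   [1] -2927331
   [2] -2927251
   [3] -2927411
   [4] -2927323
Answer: 1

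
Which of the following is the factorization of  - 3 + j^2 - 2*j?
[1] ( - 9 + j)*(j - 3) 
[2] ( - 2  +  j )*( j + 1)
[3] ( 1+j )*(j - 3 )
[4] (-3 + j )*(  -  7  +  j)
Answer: 3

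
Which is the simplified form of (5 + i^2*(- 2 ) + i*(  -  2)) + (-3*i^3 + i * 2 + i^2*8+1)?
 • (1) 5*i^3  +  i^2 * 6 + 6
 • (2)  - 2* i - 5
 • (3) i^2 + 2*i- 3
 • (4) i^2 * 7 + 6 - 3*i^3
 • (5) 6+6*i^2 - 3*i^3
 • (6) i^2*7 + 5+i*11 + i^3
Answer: 5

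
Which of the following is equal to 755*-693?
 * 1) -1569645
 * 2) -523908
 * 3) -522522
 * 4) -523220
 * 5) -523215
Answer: 5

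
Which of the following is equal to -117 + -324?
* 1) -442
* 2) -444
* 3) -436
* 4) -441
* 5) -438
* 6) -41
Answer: 4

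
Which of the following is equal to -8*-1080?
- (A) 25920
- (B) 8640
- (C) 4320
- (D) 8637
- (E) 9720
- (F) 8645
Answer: B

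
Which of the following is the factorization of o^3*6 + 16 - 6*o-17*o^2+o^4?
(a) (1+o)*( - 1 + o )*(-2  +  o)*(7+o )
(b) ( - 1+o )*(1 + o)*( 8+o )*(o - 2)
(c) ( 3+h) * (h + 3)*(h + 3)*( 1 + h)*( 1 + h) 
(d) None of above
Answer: b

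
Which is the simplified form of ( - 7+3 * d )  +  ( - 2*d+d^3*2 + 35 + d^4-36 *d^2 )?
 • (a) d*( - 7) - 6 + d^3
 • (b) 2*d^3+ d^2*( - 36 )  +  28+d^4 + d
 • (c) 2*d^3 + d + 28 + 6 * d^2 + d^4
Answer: b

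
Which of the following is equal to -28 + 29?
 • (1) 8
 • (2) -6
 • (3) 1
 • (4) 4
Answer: 3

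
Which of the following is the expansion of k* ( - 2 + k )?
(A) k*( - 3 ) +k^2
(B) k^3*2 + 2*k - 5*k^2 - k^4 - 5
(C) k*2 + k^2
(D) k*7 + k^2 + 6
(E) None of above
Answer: E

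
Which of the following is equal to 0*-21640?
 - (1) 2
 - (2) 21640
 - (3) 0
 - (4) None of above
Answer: 3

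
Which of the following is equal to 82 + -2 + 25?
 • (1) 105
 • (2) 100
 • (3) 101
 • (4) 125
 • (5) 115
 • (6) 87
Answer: 1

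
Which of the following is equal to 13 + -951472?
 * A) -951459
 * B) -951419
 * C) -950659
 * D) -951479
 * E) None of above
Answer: A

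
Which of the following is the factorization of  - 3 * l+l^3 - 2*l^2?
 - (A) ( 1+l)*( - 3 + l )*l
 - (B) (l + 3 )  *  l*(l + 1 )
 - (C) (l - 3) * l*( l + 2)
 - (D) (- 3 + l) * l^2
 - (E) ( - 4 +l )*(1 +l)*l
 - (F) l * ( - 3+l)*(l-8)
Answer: A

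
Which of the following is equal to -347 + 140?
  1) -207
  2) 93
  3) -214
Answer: 1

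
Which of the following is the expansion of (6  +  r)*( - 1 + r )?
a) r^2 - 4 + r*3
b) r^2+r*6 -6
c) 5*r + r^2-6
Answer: c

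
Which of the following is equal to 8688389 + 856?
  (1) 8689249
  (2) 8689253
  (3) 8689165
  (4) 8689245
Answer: 4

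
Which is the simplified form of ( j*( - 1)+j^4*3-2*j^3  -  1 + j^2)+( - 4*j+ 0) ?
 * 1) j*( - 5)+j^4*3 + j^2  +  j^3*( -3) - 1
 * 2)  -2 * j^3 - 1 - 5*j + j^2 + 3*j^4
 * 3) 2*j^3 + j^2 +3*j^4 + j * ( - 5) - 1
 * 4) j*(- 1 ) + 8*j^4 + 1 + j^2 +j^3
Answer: 2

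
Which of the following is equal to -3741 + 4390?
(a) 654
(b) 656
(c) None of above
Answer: c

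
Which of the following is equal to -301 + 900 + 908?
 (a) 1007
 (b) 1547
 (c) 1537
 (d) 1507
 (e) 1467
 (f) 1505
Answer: d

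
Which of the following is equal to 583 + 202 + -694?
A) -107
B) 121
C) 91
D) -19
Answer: C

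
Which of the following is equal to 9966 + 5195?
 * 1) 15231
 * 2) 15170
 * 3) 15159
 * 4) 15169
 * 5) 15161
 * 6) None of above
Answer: 5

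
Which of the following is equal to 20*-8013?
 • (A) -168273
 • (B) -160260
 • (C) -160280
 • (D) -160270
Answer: B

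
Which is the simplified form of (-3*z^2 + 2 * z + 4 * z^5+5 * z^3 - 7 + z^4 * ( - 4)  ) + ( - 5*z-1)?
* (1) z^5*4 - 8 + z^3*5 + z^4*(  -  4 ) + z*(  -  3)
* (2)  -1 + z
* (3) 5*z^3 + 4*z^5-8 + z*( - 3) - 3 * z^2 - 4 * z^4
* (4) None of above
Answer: 3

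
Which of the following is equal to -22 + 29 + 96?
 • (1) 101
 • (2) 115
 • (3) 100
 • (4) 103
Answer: 4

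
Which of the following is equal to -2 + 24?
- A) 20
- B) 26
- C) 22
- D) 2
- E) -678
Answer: C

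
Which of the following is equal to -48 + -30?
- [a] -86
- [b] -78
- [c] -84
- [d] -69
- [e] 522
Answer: b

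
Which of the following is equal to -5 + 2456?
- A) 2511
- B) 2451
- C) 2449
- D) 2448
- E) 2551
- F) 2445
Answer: B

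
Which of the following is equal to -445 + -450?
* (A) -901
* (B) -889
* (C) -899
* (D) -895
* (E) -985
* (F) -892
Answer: D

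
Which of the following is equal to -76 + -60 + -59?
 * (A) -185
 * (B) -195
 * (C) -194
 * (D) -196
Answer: B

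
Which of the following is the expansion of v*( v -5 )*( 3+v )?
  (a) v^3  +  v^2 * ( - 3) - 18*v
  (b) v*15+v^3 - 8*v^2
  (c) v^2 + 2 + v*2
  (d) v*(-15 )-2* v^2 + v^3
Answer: d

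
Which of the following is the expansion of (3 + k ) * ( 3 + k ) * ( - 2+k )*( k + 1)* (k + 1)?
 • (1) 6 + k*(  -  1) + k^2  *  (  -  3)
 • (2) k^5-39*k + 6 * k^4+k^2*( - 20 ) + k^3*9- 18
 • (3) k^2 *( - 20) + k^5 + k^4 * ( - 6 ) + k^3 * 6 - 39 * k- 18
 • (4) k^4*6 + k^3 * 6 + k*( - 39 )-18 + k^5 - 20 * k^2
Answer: 4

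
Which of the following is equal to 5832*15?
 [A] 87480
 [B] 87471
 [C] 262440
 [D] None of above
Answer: A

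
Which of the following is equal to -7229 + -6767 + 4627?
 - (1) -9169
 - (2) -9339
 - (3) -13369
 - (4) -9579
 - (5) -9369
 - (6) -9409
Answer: 5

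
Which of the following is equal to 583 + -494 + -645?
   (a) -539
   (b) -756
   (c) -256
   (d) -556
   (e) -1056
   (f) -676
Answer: d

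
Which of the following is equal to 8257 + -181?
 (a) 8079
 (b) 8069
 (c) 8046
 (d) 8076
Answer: d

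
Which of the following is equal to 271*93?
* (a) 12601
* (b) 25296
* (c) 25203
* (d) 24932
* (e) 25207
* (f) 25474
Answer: c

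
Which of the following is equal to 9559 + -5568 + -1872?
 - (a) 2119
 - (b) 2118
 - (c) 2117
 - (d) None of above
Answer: a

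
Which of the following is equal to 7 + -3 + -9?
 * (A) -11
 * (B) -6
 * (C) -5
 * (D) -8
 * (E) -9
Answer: C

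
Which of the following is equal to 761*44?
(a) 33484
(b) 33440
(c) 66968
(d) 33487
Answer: a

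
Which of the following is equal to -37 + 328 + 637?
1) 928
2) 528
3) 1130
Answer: 1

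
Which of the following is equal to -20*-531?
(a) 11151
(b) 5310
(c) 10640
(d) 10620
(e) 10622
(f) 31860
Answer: d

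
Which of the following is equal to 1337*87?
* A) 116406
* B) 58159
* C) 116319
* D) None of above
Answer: C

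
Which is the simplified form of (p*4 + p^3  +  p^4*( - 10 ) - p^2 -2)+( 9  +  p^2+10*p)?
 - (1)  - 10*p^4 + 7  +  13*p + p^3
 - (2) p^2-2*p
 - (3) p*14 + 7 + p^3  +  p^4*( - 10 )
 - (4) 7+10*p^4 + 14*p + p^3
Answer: 3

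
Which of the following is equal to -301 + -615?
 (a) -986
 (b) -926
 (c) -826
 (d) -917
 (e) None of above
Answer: e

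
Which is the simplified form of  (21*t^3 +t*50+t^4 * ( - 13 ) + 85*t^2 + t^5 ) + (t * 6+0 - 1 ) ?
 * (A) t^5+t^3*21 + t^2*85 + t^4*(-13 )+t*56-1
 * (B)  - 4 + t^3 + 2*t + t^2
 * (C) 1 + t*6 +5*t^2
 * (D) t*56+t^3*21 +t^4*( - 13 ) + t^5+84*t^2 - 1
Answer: A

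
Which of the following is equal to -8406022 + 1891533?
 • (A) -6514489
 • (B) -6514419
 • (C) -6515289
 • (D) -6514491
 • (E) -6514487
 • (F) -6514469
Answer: A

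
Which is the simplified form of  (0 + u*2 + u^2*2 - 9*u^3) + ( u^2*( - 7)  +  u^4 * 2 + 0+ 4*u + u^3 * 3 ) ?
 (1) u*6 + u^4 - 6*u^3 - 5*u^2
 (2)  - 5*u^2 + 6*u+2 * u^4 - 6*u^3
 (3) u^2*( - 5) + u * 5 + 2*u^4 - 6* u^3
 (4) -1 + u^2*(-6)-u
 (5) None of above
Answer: 2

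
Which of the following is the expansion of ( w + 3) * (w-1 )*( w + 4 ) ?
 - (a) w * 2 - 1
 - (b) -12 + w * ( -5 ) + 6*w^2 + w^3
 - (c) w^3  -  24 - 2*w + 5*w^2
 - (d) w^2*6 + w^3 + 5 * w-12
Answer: d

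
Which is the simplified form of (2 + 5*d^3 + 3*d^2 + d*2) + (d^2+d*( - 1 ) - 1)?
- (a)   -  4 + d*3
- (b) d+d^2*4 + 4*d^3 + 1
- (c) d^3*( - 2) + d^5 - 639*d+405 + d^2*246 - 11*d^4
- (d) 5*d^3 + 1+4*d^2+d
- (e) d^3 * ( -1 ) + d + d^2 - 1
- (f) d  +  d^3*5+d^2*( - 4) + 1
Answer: d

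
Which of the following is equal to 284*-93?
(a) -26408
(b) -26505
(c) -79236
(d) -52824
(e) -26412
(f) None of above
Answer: e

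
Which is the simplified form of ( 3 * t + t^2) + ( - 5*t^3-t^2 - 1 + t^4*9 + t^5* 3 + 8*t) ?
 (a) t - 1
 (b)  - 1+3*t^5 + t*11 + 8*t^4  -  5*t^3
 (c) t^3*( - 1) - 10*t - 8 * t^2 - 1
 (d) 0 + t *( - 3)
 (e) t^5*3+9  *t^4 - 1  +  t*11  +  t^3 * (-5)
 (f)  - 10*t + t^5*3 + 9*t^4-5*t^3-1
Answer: e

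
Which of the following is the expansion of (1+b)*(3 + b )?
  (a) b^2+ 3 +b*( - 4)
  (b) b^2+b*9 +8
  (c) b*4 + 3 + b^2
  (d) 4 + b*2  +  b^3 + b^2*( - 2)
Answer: c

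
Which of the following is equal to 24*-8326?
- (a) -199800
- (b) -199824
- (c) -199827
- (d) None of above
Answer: b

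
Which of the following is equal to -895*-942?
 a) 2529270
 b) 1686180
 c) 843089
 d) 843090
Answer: d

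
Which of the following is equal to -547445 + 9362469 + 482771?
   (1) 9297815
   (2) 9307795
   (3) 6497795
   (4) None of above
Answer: 4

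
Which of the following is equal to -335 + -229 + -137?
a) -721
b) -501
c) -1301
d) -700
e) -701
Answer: e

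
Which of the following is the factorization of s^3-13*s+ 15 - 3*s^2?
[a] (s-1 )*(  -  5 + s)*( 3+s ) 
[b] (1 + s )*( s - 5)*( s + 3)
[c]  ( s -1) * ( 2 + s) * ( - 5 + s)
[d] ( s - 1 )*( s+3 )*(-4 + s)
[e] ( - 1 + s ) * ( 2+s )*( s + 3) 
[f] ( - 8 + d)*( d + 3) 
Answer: a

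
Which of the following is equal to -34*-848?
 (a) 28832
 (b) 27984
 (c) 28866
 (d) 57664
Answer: a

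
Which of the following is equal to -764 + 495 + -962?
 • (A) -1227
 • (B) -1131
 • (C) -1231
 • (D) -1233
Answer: C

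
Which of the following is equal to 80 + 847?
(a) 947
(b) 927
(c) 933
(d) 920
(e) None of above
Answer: b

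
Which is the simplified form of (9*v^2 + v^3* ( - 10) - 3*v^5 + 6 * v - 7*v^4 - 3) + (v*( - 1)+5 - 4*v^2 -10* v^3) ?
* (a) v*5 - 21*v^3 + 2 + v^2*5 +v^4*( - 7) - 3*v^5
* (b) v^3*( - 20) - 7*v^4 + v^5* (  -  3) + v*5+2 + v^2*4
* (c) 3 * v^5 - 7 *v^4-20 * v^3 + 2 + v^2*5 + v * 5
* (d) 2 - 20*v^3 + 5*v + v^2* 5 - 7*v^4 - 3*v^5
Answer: d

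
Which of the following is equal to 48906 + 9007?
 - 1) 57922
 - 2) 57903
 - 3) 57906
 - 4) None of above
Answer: 4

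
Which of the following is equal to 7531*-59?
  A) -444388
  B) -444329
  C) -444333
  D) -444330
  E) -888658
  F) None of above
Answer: B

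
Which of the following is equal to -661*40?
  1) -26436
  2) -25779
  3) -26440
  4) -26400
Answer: 3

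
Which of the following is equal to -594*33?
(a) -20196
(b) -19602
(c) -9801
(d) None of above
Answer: b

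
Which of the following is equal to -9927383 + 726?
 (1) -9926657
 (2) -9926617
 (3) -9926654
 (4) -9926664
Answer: 1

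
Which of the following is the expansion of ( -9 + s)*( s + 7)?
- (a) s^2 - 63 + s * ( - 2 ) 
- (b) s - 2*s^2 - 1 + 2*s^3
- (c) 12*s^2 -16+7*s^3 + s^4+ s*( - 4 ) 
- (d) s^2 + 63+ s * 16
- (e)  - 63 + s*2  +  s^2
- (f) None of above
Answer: a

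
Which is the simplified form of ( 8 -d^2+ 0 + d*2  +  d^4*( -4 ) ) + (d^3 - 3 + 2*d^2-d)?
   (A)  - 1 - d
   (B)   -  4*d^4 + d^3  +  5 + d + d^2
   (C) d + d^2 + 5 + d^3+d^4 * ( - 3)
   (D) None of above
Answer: B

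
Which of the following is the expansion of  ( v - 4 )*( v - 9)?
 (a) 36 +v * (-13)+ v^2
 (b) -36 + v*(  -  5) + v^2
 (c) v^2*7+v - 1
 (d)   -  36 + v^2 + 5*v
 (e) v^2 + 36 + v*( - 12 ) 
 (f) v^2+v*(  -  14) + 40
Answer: a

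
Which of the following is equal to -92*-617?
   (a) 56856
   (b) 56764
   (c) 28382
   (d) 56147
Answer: b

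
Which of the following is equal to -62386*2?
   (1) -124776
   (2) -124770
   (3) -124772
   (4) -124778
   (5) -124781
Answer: 3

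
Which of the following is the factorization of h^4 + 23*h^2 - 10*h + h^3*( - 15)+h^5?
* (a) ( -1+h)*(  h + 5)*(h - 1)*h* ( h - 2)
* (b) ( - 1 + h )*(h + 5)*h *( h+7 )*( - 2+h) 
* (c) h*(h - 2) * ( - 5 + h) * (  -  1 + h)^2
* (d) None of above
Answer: a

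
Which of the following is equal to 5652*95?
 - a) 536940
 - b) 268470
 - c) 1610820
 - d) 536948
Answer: a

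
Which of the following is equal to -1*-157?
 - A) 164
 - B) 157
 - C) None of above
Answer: B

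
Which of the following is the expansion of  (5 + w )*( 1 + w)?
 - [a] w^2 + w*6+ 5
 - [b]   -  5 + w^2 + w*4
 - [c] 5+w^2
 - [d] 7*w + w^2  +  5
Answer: a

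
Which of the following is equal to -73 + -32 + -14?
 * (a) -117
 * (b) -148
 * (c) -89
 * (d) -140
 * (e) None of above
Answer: e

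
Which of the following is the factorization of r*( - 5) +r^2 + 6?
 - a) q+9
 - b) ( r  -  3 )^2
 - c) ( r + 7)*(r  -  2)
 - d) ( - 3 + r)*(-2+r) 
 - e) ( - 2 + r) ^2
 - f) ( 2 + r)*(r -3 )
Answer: d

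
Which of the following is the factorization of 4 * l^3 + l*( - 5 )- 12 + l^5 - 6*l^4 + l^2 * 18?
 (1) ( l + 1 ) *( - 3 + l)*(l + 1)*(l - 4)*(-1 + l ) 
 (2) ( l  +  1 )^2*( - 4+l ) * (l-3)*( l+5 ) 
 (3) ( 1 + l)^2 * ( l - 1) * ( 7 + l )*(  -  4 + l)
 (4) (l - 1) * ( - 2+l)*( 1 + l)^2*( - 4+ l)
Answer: 1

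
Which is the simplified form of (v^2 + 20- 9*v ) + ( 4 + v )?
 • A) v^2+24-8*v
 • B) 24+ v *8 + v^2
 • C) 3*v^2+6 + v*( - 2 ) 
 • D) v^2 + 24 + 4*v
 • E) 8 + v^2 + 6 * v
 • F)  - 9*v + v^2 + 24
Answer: A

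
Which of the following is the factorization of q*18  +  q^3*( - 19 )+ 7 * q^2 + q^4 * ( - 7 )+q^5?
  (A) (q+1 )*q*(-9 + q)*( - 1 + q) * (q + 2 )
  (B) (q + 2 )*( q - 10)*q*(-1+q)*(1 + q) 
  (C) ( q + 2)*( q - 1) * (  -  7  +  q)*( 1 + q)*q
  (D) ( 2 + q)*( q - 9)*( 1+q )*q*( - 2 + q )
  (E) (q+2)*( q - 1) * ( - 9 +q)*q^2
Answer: A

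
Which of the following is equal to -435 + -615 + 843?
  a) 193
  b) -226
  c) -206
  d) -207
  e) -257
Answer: d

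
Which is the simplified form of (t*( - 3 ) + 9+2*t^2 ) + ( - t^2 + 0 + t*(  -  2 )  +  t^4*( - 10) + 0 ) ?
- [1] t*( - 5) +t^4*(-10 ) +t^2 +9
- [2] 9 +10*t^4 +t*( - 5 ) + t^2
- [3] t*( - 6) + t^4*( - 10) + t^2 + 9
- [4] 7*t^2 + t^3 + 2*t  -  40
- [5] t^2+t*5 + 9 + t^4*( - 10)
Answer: 1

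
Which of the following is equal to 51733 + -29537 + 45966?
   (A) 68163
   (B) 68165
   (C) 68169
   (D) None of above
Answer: D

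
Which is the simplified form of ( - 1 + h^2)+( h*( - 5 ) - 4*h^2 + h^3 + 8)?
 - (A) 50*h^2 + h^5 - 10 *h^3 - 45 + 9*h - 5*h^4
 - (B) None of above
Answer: B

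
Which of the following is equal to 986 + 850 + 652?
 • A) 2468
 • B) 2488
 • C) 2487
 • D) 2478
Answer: B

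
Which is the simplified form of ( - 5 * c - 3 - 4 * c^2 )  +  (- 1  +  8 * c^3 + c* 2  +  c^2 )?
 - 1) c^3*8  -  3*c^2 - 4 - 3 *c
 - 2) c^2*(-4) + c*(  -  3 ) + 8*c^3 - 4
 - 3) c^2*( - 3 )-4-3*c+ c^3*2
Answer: 1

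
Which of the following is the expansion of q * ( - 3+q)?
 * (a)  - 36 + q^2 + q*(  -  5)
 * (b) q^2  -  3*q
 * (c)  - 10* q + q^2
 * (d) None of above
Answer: b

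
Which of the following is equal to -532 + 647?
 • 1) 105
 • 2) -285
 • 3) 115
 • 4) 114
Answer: 3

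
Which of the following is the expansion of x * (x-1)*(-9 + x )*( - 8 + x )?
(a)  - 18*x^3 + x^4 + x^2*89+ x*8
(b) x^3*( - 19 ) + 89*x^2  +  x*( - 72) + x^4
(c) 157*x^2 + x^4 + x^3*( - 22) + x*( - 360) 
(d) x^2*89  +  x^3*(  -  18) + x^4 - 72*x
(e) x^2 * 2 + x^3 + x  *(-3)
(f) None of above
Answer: d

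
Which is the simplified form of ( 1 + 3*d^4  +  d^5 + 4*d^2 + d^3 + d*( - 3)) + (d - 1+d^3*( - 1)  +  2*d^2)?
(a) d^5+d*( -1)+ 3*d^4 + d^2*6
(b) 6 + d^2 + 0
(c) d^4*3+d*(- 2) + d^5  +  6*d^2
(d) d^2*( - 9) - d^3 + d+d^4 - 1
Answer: c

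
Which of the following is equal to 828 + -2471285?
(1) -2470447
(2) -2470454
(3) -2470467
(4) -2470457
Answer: 4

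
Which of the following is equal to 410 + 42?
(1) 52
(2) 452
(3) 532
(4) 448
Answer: 2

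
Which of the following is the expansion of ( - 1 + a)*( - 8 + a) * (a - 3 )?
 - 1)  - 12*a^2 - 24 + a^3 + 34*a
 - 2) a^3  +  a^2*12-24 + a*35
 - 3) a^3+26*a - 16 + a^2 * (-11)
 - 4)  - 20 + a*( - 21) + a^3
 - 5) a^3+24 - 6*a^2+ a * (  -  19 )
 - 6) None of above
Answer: 6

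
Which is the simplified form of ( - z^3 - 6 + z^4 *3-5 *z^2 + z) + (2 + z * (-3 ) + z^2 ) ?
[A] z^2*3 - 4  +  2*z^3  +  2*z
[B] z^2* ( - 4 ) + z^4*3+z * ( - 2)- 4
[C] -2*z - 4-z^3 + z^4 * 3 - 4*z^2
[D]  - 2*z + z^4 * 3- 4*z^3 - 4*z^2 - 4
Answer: C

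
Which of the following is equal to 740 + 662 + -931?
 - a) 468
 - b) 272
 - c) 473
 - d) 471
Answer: d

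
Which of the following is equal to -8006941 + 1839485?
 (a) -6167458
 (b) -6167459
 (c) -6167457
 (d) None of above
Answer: d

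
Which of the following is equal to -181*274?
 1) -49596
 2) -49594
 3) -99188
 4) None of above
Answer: 2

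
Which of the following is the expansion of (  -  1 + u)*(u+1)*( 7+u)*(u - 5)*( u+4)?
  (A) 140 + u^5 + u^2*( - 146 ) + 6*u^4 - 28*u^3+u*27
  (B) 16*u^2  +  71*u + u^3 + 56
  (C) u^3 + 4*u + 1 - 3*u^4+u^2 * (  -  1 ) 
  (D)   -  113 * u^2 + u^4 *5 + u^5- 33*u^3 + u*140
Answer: A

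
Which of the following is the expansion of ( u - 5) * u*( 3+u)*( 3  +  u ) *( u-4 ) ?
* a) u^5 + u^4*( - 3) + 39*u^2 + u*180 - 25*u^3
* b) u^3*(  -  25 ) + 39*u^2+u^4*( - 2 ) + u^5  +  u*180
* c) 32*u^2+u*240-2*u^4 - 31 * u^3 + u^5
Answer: a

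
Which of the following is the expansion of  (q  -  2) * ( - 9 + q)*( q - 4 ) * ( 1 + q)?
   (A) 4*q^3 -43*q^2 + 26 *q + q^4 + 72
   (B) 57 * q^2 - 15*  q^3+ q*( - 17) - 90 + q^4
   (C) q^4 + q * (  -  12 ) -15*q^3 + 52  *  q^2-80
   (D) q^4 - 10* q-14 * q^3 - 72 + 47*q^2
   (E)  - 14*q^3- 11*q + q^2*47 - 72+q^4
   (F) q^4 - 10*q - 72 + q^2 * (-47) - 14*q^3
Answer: D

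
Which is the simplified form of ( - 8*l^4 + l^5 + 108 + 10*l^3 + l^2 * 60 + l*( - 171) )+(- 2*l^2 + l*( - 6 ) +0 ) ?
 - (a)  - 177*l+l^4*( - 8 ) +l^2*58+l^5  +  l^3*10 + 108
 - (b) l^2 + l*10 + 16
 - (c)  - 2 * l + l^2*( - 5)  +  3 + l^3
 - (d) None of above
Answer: a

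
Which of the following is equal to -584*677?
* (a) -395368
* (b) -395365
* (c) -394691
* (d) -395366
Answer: a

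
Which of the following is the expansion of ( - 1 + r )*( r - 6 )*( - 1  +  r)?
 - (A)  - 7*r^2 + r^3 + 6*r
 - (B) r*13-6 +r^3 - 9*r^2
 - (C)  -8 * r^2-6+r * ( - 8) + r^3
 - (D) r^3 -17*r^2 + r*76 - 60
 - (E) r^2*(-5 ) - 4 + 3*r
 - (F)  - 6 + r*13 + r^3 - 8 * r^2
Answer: F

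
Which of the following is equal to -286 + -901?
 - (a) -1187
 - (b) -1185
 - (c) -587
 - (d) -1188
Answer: a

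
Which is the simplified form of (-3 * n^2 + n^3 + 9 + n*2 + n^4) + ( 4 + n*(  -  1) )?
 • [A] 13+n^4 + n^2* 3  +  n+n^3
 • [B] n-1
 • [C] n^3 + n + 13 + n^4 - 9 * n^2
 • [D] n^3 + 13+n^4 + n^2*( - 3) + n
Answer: D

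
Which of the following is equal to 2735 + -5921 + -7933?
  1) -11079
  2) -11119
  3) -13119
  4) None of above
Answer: 2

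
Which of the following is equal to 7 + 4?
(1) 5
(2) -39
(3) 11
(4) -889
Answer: 3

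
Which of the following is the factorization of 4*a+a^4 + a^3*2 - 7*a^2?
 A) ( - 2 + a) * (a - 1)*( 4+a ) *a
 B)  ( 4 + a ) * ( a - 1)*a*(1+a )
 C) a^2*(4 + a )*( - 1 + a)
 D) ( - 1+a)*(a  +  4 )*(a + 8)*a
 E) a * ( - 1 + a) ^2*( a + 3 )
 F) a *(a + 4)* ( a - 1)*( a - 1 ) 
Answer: F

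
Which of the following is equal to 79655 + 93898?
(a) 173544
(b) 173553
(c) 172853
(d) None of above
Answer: b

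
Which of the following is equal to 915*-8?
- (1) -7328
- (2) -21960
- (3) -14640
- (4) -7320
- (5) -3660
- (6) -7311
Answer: 4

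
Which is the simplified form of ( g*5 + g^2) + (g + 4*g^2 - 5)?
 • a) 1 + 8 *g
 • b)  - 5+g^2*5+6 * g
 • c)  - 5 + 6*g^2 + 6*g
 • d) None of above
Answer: b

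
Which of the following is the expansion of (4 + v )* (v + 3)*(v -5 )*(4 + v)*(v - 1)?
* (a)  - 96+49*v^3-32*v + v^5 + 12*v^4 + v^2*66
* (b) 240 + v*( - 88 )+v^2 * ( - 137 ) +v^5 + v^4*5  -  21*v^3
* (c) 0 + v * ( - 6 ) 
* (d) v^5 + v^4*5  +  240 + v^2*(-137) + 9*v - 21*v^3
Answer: b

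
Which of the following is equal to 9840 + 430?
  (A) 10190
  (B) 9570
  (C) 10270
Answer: C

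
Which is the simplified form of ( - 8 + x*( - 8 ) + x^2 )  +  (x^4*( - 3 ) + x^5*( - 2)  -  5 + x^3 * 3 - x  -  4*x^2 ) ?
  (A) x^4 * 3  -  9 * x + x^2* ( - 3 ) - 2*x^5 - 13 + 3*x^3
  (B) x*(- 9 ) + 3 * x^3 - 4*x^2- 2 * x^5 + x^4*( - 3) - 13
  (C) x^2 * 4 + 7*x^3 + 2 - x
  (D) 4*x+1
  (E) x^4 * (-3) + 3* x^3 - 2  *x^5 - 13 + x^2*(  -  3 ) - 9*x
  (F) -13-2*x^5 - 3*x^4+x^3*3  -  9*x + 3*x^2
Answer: E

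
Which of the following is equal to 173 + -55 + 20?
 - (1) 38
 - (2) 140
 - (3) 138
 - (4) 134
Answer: 3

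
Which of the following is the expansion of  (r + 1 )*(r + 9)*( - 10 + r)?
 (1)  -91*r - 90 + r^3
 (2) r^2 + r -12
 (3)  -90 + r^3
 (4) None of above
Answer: 1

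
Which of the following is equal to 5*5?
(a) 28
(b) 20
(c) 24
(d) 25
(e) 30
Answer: d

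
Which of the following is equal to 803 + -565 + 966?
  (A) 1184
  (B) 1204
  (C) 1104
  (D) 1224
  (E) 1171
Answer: B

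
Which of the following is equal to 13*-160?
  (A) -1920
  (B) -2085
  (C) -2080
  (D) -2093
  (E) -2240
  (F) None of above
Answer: C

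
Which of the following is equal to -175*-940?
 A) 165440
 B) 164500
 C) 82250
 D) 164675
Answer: B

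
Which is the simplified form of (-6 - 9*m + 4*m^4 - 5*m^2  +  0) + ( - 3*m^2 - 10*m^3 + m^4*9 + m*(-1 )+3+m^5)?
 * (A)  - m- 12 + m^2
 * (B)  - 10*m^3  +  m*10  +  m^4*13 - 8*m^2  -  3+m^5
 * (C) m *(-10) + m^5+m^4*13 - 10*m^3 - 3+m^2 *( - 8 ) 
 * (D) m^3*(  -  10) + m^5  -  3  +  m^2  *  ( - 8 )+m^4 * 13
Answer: C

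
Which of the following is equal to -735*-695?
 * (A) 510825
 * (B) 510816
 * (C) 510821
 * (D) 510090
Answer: A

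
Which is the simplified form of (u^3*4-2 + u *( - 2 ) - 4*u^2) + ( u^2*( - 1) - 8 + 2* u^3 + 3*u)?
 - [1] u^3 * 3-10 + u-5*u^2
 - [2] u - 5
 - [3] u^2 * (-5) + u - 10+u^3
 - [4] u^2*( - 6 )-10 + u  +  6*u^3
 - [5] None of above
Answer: 5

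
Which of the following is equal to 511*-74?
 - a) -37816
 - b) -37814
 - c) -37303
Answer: b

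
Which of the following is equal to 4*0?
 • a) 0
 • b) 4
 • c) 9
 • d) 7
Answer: a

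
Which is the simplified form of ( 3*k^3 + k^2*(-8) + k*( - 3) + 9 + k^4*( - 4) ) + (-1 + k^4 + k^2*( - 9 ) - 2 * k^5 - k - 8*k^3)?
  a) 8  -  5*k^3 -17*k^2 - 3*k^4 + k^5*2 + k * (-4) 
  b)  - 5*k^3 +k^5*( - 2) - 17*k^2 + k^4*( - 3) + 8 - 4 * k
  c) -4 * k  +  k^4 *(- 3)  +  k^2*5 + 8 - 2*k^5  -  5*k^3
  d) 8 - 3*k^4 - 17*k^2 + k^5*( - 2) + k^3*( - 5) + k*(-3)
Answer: b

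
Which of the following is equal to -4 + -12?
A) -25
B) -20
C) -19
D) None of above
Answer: D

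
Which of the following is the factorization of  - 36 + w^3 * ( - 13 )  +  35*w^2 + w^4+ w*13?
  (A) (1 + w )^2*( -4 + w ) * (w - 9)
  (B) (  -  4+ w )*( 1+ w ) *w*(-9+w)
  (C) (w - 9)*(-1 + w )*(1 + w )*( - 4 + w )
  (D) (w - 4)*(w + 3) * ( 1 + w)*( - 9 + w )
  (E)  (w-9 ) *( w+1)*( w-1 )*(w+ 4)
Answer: C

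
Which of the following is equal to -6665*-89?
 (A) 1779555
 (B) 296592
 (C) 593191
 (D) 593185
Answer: D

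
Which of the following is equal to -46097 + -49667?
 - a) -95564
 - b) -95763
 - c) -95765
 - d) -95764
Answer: d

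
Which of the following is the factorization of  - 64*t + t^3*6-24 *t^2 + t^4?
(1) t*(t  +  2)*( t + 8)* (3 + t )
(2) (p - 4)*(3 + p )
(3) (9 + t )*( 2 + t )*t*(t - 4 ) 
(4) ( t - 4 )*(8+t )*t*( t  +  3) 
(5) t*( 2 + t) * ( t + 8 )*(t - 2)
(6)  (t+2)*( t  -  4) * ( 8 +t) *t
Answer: 6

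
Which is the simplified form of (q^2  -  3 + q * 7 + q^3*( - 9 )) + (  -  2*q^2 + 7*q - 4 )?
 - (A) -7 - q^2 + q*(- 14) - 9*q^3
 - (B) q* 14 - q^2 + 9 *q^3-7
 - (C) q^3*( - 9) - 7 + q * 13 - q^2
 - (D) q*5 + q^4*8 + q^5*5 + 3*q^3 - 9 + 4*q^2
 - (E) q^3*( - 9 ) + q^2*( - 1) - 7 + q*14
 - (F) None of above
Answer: E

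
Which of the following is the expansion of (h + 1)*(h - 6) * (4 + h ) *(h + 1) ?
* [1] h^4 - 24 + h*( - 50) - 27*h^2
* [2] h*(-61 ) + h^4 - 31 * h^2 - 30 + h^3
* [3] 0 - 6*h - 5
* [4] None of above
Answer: 1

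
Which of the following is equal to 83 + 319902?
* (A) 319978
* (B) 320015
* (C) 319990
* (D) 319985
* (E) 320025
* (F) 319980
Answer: D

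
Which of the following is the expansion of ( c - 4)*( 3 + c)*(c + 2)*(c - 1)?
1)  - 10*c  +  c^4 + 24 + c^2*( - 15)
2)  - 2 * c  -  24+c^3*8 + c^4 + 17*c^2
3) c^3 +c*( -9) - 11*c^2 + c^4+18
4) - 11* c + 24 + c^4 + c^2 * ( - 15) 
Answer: 1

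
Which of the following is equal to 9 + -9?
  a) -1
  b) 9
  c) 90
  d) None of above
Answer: d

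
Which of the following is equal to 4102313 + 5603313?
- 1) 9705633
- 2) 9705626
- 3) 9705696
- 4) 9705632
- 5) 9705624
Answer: 2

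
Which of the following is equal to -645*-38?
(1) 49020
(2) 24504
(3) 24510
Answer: 3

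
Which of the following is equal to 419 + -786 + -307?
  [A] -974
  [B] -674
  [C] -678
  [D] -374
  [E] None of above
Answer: B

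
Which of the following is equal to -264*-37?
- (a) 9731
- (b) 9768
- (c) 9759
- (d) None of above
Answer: b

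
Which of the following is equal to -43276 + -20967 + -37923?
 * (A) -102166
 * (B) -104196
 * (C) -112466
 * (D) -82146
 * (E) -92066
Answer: A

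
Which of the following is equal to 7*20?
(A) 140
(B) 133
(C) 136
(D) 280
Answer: A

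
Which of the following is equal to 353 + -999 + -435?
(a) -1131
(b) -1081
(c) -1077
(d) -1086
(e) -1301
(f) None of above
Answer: b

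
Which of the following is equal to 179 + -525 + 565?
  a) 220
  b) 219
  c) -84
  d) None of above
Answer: b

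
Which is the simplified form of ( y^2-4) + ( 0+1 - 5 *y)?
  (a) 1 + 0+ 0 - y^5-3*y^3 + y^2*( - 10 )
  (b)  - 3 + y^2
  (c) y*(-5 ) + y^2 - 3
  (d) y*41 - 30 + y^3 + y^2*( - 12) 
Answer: c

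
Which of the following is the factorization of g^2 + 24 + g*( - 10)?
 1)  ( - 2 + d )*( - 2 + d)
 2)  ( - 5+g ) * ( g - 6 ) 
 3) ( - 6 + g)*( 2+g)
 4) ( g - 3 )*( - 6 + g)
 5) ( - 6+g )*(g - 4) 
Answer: 5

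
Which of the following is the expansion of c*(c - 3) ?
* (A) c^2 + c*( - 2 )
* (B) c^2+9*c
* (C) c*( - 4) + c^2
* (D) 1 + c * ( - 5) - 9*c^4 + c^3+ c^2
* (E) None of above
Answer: E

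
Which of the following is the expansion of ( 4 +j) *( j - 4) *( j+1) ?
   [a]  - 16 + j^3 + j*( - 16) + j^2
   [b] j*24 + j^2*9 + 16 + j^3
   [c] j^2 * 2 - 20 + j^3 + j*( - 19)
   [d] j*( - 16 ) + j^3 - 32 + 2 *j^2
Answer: a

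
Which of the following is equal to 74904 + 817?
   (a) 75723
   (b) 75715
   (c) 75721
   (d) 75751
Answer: c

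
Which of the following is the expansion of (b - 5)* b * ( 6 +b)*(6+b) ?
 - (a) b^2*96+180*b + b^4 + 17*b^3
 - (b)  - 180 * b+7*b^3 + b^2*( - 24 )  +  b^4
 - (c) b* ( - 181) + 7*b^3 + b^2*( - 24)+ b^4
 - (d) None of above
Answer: b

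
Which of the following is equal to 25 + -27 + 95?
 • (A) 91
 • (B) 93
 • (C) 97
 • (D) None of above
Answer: B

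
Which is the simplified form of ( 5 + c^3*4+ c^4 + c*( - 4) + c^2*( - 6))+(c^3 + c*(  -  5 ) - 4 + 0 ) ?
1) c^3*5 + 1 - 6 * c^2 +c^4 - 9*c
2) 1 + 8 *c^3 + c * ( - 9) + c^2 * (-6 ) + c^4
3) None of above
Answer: 1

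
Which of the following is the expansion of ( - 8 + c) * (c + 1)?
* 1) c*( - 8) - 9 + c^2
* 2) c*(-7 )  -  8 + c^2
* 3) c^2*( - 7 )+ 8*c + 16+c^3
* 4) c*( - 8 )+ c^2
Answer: 2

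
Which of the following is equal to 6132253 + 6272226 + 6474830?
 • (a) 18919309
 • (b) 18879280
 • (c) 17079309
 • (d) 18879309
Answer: d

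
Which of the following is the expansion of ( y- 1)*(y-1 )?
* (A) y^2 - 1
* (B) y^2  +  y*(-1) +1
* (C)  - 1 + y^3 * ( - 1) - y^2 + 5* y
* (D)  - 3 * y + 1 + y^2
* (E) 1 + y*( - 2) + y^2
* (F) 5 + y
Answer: E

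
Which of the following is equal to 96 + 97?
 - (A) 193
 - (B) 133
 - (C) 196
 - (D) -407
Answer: A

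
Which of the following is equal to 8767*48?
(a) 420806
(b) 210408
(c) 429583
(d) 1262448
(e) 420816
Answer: e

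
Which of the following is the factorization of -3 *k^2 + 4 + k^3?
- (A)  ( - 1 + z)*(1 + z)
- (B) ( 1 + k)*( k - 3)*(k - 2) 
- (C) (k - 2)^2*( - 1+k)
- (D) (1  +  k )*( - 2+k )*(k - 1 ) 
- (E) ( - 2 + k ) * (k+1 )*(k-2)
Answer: E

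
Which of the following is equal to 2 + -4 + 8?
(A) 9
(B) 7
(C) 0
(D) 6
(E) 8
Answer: D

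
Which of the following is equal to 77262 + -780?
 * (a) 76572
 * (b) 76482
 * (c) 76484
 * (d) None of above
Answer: b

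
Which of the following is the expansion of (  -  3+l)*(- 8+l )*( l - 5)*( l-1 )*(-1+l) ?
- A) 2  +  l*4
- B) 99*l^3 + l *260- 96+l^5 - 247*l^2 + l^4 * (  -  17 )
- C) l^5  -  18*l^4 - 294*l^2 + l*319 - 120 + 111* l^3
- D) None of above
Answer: D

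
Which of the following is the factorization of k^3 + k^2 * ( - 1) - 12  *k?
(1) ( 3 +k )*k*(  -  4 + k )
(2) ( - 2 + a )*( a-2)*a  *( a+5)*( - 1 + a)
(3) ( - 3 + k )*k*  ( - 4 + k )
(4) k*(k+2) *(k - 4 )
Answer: 1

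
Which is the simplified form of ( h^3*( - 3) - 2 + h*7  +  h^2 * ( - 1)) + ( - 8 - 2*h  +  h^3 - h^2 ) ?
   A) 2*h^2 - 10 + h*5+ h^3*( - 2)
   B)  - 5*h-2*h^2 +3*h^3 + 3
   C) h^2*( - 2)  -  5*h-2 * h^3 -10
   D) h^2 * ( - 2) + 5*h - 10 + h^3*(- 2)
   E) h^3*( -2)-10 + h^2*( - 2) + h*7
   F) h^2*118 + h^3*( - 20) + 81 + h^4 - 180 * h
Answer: D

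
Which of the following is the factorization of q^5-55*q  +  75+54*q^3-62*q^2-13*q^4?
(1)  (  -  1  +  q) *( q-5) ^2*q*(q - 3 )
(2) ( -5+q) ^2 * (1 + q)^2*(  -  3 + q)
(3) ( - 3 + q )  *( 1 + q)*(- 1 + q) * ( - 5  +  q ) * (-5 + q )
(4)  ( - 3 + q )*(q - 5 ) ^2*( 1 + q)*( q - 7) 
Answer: 3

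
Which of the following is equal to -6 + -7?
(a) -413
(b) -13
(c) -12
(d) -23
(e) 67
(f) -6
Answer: b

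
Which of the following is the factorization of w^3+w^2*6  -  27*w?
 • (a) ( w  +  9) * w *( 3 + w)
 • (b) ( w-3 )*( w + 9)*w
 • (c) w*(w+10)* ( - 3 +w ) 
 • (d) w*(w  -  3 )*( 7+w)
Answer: b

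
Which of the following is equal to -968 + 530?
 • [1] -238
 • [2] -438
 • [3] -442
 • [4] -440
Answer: 2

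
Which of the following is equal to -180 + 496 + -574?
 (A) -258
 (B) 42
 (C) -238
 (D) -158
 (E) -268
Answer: A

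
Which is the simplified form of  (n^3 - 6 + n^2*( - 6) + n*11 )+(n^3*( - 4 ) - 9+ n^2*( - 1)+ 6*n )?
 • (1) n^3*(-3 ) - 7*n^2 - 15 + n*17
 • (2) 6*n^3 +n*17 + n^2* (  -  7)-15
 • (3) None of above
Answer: 1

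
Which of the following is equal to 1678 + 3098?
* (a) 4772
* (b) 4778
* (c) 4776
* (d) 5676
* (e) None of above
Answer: c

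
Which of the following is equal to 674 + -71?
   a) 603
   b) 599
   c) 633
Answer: a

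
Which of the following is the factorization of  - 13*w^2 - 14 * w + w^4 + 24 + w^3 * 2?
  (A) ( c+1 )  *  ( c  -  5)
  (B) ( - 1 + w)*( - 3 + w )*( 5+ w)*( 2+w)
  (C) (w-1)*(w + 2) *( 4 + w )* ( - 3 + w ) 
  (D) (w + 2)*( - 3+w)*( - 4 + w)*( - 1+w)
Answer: C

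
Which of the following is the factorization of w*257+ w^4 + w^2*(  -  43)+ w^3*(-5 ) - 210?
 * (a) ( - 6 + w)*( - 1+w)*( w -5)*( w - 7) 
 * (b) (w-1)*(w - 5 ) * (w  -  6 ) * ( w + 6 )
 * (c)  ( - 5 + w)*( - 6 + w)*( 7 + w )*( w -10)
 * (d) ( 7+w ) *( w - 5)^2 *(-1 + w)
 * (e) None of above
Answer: e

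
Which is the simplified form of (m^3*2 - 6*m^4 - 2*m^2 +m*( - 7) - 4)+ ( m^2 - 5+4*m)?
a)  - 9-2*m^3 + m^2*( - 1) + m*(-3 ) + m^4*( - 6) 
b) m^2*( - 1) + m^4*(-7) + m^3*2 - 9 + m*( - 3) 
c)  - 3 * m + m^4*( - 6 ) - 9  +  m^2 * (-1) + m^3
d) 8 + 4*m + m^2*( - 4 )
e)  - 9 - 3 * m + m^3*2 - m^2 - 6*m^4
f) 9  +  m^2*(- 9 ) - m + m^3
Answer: e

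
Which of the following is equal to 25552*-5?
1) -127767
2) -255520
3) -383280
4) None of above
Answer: 4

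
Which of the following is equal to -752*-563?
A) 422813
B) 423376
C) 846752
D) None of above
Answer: B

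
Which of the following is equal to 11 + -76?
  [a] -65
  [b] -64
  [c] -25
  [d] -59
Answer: a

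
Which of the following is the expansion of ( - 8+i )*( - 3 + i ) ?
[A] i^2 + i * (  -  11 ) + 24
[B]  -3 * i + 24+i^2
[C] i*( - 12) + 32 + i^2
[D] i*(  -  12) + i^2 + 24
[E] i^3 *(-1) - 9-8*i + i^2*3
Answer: A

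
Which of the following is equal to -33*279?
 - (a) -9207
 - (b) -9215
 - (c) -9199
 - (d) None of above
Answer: a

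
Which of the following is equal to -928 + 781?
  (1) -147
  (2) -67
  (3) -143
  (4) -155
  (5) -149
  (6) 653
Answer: 1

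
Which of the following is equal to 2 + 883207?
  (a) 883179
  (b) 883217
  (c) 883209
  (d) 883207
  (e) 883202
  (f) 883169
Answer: c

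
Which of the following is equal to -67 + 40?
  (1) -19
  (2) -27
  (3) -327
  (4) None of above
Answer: 2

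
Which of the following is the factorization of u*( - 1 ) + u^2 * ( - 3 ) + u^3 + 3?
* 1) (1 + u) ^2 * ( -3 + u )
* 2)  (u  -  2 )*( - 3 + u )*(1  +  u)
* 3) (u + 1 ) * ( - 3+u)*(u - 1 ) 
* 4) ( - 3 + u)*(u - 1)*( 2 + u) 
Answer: 3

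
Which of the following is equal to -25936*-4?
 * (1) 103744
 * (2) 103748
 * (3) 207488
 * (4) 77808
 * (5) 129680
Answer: 1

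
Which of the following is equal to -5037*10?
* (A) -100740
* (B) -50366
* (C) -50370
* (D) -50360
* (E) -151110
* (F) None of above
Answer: C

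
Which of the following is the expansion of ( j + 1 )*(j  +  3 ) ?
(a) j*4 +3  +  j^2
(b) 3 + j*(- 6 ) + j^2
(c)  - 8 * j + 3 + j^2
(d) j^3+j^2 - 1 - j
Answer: a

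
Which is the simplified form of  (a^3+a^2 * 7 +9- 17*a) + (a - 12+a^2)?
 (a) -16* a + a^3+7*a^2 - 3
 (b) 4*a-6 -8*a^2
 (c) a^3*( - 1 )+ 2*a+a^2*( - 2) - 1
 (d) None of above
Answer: d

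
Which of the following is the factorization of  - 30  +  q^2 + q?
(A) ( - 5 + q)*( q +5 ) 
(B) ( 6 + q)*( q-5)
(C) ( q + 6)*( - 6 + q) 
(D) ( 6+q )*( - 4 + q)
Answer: B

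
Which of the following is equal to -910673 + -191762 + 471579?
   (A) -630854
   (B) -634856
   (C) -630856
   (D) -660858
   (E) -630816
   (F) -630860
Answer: C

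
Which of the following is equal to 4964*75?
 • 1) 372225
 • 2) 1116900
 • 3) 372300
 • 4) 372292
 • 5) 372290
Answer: 3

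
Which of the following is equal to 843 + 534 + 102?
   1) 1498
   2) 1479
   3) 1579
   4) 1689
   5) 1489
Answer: 2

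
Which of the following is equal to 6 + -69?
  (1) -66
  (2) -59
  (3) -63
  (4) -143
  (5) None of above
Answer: 3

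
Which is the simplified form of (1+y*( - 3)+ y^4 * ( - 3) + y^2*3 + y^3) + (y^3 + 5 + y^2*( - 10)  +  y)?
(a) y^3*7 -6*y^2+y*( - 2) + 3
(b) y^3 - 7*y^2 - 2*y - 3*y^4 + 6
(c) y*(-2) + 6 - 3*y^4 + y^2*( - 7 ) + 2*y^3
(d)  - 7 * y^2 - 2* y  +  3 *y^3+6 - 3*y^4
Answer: c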